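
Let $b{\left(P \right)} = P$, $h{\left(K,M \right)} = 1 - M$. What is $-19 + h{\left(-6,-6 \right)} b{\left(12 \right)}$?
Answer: $65$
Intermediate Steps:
$-19 + h{\left(-6,-6 \right)} b{\left(12 \right)} = -19 + \left(1 - -6\right) 12 = -19 + \left(1 + 6\right) 12 = -19 + 7 \cdot 12 = -19 + 84 = 65$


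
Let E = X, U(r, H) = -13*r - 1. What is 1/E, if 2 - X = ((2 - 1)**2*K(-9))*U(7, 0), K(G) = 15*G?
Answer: -1/12418 ≈ -8.0528e-5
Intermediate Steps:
U(r, H) = -1 - 13*r
X = -12418 (X = 2 - (2 - 1)**2*(15*(-9))*(-1 - 13*7) = 2 - 1**2*(-135)*(-1 - 91) = 2 - 1*(-135)*(-92) = 2 - (-135)*(-92) = 2 - 1*12420 = 2 - 12420 = -12418)
E = -12418
1/E = 1/(-12418) = -1/12418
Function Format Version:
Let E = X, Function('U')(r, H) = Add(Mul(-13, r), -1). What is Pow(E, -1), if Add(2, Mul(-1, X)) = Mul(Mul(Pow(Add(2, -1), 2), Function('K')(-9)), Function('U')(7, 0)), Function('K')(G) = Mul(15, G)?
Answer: Rational(-1, 12418) ≈ -8.0528e-5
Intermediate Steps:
Function('U')(r, H) = Add(-1, Mul(-13, r))
X = -12418 (X = Add(2, Mul(-1, Mul(Mul(Pow(Add(2, -1), 2), Mul(15, -9)), Add(-1, Mul(-13, 7))))) = Add(2, Mul(-1, Mul(Mul(Pow(1, 2), -135), Add(-1, -91)))) = Add(2, Mul(-1, Mul(Mul(1, -135), -92))) = Add(2, Mul(-1, Mul(-135, -92))) = Add(2, Mul(-1, 12420)) = Add(2, -12420) = -12418)
E = -12418
Pow(E, -1) = Pow(-12418, -1) = Rational(-1, 12418)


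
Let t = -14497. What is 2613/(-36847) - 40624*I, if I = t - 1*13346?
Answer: 41677421794491/36847 ≈ 1.1311e+9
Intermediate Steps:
I = -27843 (I = -14497 - 1*13346 = -14497 - 13346 = -27843)
2613/(-36847) - 40624*I = 2613/(-36847) - 40624/(1/(-27843)) = 2613*(-1/36847) - 40624/(-1/27843) = -2613/36847 - 40624*(-27843) = -2613/36847 + 1131094032 = 41677421794491/36847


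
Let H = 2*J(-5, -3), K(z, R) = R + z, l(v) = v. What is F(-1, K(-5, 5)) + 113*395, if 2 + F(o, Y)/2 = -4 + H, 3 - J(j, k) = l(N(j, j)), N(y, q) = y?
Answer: 44655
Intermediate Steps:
J(j, k) = 3 - j
H = 16 (H = 2*(3 - 1*(-5)) = 2*(3 + 5) = 2*8 = 16)
F(o, Y) = 20 (F(o, Y) = -4 + 2*(-4 + 16) = -4 + 2*12 = -4 + 24 = 20)
F(-1, K(-5, 5)) + 113*395 = 20 + 113*395 = 20 + 44635 = 44655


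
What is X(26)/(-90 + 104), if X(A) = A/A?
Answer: 1/14 ≈ 0.071429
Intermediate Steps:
X(A) = 1
X(26)/(-90 + 104) = 1/(-90 + 104) = 1/14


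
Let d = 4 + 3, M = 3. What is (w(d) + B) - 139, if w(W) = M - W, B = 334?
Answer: 191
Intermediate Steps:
d = 7
w(W) = 3 - W
(w(d) + B) - 139 = ((3 - 1*7) + 334) - 139 = ((3 - 7) + 334) - 139 = (-4 + 334) - 139 = 330 - 139 = 191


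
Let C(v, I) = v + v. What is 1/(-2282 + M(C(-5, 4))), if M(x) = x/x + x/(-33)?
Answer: -33/75263 ≈ -0.00043846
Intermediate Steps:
C(v, I) = 2*v
M(x) = 1 - x/33 (M(x) = 1 + x*(-1/33) = 1 - x/33)
1/(-2282 + M(C(-5, 4))) = 1/(-2282 + (1 - 2*(-5)/33)) = 1/(-2282 + (1 - 1/33*(-10))) = 1/(-2282 + (1 + 10/33)) = 1/(-2282 + 43/33) = 1/(-75263/33) = -33/75263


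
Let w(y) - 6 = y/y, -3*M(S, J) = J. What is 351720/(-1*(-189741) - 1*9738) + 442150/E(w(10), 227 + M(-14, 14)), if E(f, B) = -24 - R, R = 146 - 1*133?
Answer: -716894710/60001 ≈ -11948.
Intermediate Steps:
R = 13 (R = 146 - 133 = 13)
M(S, J) = -J/3
w(y) = 7 (w(y) = 6 + y/y = 6 + 1 = 7)
E(f, B) = -37 (E(f, B) = -24 - 1*13 = -24 - 13 = -37)
351720/(-1*(-189741) - 1*9738) + 442150/E(w(10), 227 + M(-14, 14)) = 351720/(-1*(-189741) - 1*9738) + 442150/(-37) = 351720/(189741 - 9738) + 442150*(-1/37) = 351720/180003 - 11950 = 351720*(1/180003) - 11950 = 117240/60001 - 11950 = -716894710/60001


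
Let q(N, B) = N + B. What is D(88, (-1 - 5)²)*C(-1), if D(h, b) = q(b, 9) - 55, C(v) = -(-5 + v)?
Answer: -60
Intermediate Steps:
C(v) = 5 - v
q(N, B) = B + N
D(h, b) = -46 + b (D(h, b) = (9 + b) - 55 = -46 + b)
D(88, (-1 - 5)²)*C(-1) = (-46 + (-1 - 5)²)*(5 - 1*(-1)) = (-46 + (-6)²)*(5 + 1) = (-46 + 36)*6 = -10*6 = -60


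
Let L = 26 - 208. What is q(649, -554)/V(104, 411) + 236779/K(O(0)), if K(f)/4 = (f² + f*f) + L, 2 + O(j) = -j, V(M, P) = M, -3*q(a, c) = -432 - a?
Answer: -1523389/4524 ≈ -336.73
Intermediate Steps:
q(a, c) = 144 + a/3 (q(a, c) = -(-432 - a)/3 = 144 + a/3)
L = -182
O(j) = -2 - j
K(f) = -728 + 8*f² (K(f) = 4*((f² + f*f) - 182) = 4*((f² + f²) - 182) = 4*(2*f² - 182) = 4*(-182 + 2*f²) = -728 + 8*f²)
q(649, -554)/V(104, 411) + 236779/K(O(0)) = (144 + (⅓)*649)/104 + 236779/(-728 + 8*(-2 - 1*0)²) = (144 + 649/3)*(1/104) + 236779/(-728 + 8*(-2 + 0)²) = (1081/3)*(1/104) + 236779/(-728 + 8*(-2)²) = 1081/312 + 236779/(-728 + 8*4) = 1081/312 + 236779/(-728 + 32) = 1081/312 + 236779/(-696) = 1081/312 + 236779*(-1/696) = 1081/312 - 236779/696 = -1523389/4524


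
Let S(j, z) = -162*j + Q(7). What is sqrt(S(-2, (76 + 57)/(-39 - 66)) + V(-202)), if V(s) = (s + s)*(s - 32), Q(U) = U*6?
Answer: sqrt(94902) ≈ 308.06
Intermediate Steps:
Q(U) = 6*U
V(s) = 2*s*(-32 + s) (V(s) = (2*s)*(-32 + s) = 2*s*(-32 + s))
S(j, z) = 42 - 162*j (S(j, z) = -162*j + 6*7 = -162*j + 42 = 42 - 162*j)
sqrt(S(-2, (76 + 57)/(-39 - 66)) + V(-202)) = sqrt((42 - 162*(-2)) + 2*(-202)*(-32 - 202)) = sqrt((42 + 324) + 2*(-202)*(-234)) = sqrt(366 + 94536) = sqrt(94902)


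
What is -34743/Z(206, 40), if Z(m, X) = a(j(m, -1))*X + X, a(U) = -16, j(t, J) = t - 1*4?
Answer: 11581/200 ≈ 57.905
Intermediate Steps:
j(t, J) = -4 + t (j(t, J) = t - 4 = -4 + t)
Z(m, X) = -15*X (Z(m, X) = -16*X + X = -15*X)
-34743/Z(206, 40) = -34743/((-15*40)) = -34743/(-600) = -34743*(-1/600) = 11581/200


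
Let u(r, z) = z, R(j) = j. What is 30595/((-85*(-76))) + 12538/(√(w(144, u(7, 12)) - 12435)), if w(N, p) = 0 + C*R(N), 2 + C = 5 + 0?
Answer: 6119/1292 - 12538*I*√12003/12003 ≈ 4.7361 - 114.44*I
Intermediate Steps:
C = 3 (C = -2 + (5 + 0) = -2 + 5 = 3)
w(N, p) = 3*N (w(N, p) = 0 + 3*N = 3*N)
30595/((-85*(-76))) + 12538/(√(w(144, u(7, 12)) - 12435)) = 30595/((-85*(-76))) + 12538/(√(3*144 - 12435)) = 30595/6460 + 12538/(√(432 - 12435)) = 30595*(1/6460) + 12538/(√(-12003)) = 6119/1292 + 12538/((I*√12003)) = 6119/1292 + 12538*(-I*√12003/12003) = 6119/1292 - 12538*I*√12003/12003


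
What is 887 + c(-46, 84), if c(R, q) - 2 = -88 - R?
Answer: 847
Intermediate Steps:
c(R, q) = -86 - R (c(R, q) = 2 + (-88 - R) = -86 - R)
887 + c(-46, 84) = 887 + (-86 - 1*(-46)) = 887 + (-86 + 46) = 887 - 40 = 847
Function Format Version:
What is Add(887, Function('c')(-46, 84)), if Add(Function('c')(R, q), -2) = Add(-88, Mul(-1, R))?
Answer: 847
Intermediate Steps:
Function('c')(R, q) = Add(-86, Mul(-1, R)) (Function('c')(R, q) = Add(2, Add(-88, Mul(-1, R))) = Add(-86, Mul(-1, R)))
Add(887, Function('c')(-46, 84)) = Add(887, Add(-86, Mul(-1, -46))) = Add(887, Add(-86, 46)) = Add(887, -40) = 847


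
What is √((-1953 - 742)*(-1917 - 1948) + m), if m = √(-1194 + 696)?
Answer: √(10416175 + I*√498) ≈ 3227.4 + 0.e-3*I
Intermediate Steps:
m = I*√498 (m = √(-498) = I*√498 ≈ 22.316*I)
√((-1953 - 742)*(-1917 - 1948) + m) = √((-1953 - 742)*(-1917 - 1948) + I*√498) = √(-2695*(-3865) + I*√498) = √(10416175 + I*√498)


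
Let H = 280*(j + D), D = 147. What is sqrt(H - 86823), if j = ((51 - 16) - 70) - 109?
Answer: I*sqrt(85983) ≈ 293.23*I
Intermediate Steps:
j = -144 (j = (35 - 70) - 109 = -35 - 109 = -144)
H = 840 (H = 280*(-144 + 147) = 280*3 = 840)
sqrt(H - 86823) = sqrt(840 - 86823) = sqrt(-85983) = I*sqrt(85983)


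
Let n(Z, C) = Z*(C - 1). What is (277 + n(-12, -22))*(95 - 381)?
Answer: -158158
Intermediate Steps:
n(Z, C) = Z*(-1 + C)
(277 + n(-12, -22))*(95 - 381) = (277 - 12*(-1 - 22))*(95 - 381) = (277 - 12*(-23))*(-286) = (277 + 276)*(-286) = 553*(-286) = -158158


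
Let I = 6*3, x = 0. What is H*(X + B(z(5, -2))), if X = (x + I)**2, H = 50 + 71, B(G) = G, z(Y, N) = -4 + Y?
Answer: 39325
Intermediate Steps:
I = 18
H = 121
X = 324 (X = (0 + 18)**2 = 18**2 = 324)
H*(X + B(z(5, -2))) = 121*(324 + (-4 + 5)) = 121*(324 + 1) = 121*325 = 39325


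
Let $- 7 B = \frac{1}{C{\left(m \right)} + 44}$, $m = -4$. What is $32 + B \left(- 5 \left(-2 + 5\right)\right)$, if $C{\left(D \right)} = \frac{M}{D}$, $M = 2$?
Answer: $\frac{6506}{203} \approx 32.049$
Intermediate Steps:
$C{\left(D \right)} = \frac{2}{D}$
$B = - \frac{2}{609}$ ($B = - \frac{1}{7 \left(\frac{2}{-4} + 44\right)} = - \frac{1}{7 \left(2 \left(- \frac{1}{4}\right) + 44\right)} = - \frac{1}{7 \left(- \frac{1}{2} + 44\right)} = - \frac{1}{7 \cdot \frac{87}{2}} = \left(- \frac{1}{7}\right) \frac{2}{87} = - \frac{2}{609} \approx -0.0032841$)
$32 + B \left(- 5 \left(-2 + 5\right)\right) = 32 - \frac{2 \left(- 5 \left(-2 + 5\right)\right)}{609} = 32 - \frac{2 \left(\left(-5\right) 3\right)}{609} = 32 - - \frac{10}{203} = 32 + \frac{10}{203} = \frac{6506}{203}$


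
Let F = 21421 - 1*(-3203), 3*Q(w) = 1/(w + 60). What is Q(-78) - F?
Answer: -1329697/54 ≈ -24624.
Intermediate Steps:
Q(w) = 1/(3*(60 + w)) (Q(w) = 1/(3*(w + 60)) = 1/(3*(60 + w)))
F = 24624 (F = 21421 + 3203 = 24624)
Q(-78) - F = 1/(3*(60 - 78)) - 1*24624 = (1/3)/(-18) - 24624 = (1/3)*(-1/18) - 24624 = -1/54 - 24624 = -1329697/54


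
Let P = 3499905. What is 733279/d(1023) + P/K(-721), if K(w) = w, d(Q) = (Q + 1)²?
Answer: -3669387691121/756023296 ≈ -4853.5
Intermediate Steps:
d(Q) = (1 + Q)²
733279/d(1023) + P/K(-721) = 733279/((1 + 1023)²) + 3499905/(-721) = 733279/(1024²) + 3499905*(-1/721) = 733279/1048576 - 3499905/721 = -3669387691121/756023296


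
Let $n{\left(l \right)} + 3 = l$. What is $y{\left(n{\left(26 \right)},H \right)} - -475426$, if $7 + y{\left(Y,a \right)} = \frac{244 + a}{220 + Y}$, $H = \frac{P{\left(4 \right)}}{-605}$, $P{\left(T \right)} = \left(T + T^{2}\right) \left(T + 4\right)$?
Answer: $\frac{13978774349}{29403} \approx 4.7542 \cdot 10^{5}$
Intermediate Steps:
$n{\left(l \right)} = -3 + l$
$P{\left(T \right)} = \left(4 + T\right) \left(T + T^{2}\right)$ ($P{\left(T \right)} = \left(T + T^{2}\right) \left(4 + T\right) = \left(4 + T\right) \left(T + T^{2}\right)$)
$H = - \frac{32}{121}$ ($H = \frac{4 \left(4 + 4^{2} + 5 \cdot 4\right)}{-605} = 4 \left(4 + 16 + 20\right) \left(- \frac{1}{605}\right) = 4 \cdot 40 \left(- \frac{1}{605}\right) = 160 \left(- \frac{1}{605}\right) = - \frac{32}{121} \approx -0.26446$)
$y{\left(Y,a \right)} = -7 + \frac{244 + a}{220 + Y}$
$y{\left(n{\left(26 \right)},H \right)} - -475426 = \frac{-1296 - \frac{32}{121} - 7 \left(-3 + 26\right)}{220 + \left(-3 + 26\right)} - -475426 = \frac{-1296 - \frac{32}{121} - 161}{220 + 23} + 475426 = \frac{-1296 - \frac{32}{121} - 161}{243} + 475426 = \frac{1}{243} \left(- \frac{176329}{121}\right) + 475426 = - \frac{176329}{29403} + 475426 = \frac{13978774349}{29403}$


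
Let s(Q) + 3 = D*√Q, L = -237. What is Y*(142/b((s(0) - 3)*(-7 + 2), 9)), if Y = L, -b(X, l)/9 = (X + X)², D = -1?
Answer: 5609/5400 ≈ 1.0387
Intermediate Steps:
s(Q) = -3 - √Q
b(X, l) = -36*X² (b(X, l) = -9*(X + X)² = -9*4*X² = -36*X²)
Y = -237
Y*(142/b((s(0) - 3)*(-7 + 2), 9)) = -33654/((-36*(-7 + 2)²*((-3 - √0) - 3)²)) = -33654/((-36*25*((-3 - 1*0) - 3)²)) = -33654/((-36*25*((-3 + 0) - 3)²)) = -33654/((-36*25*(-3 - 3)²)) = -33654/((-36*(-6*(-5))²)) = -33654/((-36*30²)) = -33654/((-36*900)) = -33654/(-32400) = -33654*(-1)/32400 = -237*(-71/16200) = 5609/5400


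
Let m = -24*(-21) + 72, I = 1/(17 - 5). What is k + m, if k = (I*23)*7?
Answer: 7073/12 ≈ 589.42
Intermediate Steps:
I = 1/12 ≈ 0.083333
k = 161/12 (k = ((1/12)*23)*7 = (23/12)*7 = 161/12 ≈ 13.417)
m = 576 (m = 504 + 72 = 576)
k + m = 161/12 + 576 = 7073/12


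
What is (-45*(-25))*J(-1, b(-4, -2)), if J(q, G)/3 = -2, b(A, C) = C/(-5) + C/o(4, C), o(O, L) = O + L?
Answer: -6750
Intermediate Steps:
o(O, L) = L + O
b(A, C) = -C/5 + C/(4 + C) (b(A, C) = C/(-5) + C/(C + 4) = C*(-⅕) + C/(4 + C) = -C/5 + C/(4 + C))
J(q, G) = -6 (J(q, G) = 3*(-2) = -6)
(-45*(-25))*J(-1, b(-4, -2)) = -45*(-25)*(-6) = 1125*(-6) = -6750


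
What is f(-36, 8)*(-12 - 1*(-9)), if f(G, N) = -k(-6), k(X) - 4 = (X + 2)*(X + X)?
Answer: 156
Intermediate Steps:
k(X) = 4 + 2*X*(2 + X) (k(X) = 4 + (X + 2)*(X + X) = 4 + (2 + X)*(2*X) = 4 + 2*X*(2 + X))
f(G, N) = -52 (f(G, N) = -(4 + 2*(-6)**2 + 4*(-6)) = -(4 + 2*36 - 24) = -(4 + 72 - 24) = -1*52 = -52)
f(-36, 8)*(-12 - 1*(-9)) = -52*(-12 - 1*(-9)) = -52*(-12 + 9) = -52*(-3) = 156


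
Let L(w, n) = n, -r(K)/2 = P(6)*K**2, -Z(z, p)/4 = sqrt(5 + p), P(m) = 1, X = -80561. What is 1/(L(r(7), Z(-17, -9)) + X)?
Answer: -80561/6490074785 + 8*I/6490074785 ≈ -1.2413e-5 + 1.2327e-9*I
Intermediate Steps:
Z(z, p) = -4*sqrt(5 + p)
r(K) = -2*K**2
1/(L(r(7), Z(-17, -9)) + X) = 1/(-4*sqrt(5 - 9) - 80561) = 1/(-8*I - 80561) = 1/(-80561 - 8*I) = (-80561 + 8*I)/6490074785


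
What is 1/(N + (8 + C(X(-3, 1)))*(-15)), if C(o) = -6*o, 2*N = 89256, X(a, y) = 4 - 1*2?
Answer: 1/44688 ≈ 2.2377e-5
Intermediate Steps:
X(a, y) = 2 (X(a, y) = 4 - 2 = 2)
N = 44628 (N = (1/2)*89256 = 44628)
1/(N + (8 + C(X(-3, 1)))*(-15)) = 1/(44628 + (8 - 6*2)*(-15)) = 1/(44628 + (8 - 12)*(-15)) = 1/(44628 - 4*(-15)) = 1/(44628 + 60) = 1/44688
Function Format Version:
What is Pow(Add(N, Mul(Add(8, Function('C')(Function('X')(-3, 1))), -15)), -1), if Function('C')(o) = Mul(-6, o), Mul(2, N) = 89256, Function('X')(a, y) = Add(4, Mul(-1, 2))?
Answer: Rational(1, 44688) ≈ 2.2377e-5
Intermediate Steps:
Function('X')(a, y) = 2 (Function('X')(a, y) = Add(4, -2) = 2)
N = 44628 (N = Mul(Rational(1, 2), 89256) = 44628)
Pow(Add(N, Mul(Add(8, Function('C')(Function('X')(-3, 1))), -15)), -1) = Pow(Add(44628, Mul(Add(8, Mul(-6, 2)), -15)), -1) = Pow(Add(44628, Mul(Add(8, -12), -15)), -1) = Pow(Add(44628, Mul(-4, -15)), -1) = Pow(Add(44628, 60), -1) = Pow(44688, -1) = Rational(1, 44688)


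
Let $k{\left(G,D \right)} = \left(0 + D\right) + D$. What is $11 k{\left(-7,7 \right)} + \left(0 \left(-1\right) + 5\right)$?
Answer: $159$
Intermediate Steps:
$k{\left(G,D \right)} = 2 D$ ($k{\left(G,D \right)} = D + D = 2 D$)
$11 k{\left(-7,7 \right)} + \left(0 \left(-1\right) + 5\right) = 11 \cdot 2 \cdot 7 + \left(0 \left(-1\right) + 5\right) = 11 \cdot 14 + \left(0 + 5\right) = 154 + 5 = 159$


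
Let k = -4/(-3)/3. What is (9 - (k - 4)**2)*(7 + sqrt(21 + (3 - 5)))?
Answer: -2065/81 - 295*sqrt(19)/81 ≈ -41.369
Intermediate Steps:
k = 4/9 (k = -4*(-1/3)*(1/3) = (4/3)*(1/3) = 4/9 ≈ 0.44444)
(9 - (k - 4)**2)*(7 + sqrt(21 + (3 - 5))) = (9 - (4/9 - 4)**2)*(7 + sqrt(21 + (3 - 5))) = (9 - (-32/9)**2)*(7 + sqrt(21 - 2)) = (9 - 1*1024/81)*(7 + sqrt(19)) = (9 - 1024/81)*(7 + sqrt(19)) = -295*(7 + sqrt(19))/81 = -2065/81 - 295*sqrt(19)/81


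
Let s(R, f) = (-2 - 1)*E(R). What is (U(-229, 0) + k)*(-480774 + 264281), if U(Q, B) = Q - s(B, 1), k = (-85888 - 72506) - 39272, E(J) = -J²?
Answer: 42842882235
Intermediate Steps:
s(R, f) = 3*R² (s(R, f) = (-2 - 1)*(-R²) = -(-3)*R² = 3*R²)
k = -197666 (k = -158394 - 39272 = -197666)
U(Q, B) = Q - 3*B²
(U(-229, 0) + k)*(-480774 + 264281) = ((-229 - 3*0²) - 197666)*(-480774 + 264281) = ((-229 - 3*0) - 197666)*(-216493) = ((-229 + 0) - 197666)*(-216493) = (-229 - 197666)*(-216493) = -197895*(-216493) = 42842882235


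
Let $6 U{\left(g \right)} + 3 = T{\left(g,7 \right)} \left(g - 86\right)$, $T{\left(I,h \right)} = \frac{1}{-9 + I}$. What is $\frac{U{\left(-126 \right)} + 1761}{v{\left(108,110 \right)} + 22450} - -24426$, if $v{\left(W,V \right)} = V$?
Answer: $\frac{446352379817}{18273600} \approx 24426.0$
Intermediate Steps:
$U{\left(g \right)} = - \frac{1}{2} + \frac{-86 + g}{6 \left(-9 + g\right)}$ ($U{\left(g \right)} = - \frac{1}{2} + \frac{\frac{1}{-9 + g} \left(g - 86\right)}{6} = - \frac{1}{2} + \frac{\frac{1}{-9 + g} \left(-86 + g\right)}{6} = - \frac{1}{2} + \frac{-86 + g}{6 \left(-9 + g\right)}$)
$\frac{U{\left(-126 \right)} + 1761}{v{\left(108,110 \right)} + 22450} - -24426 = \frac{\frac{-59 - -252}{6 \left(-9 - 126\right)} + 1761}{110 + 22450} - -24426 = \frac{\frac{-59 + 252}{6 \left(-135\right)} + 1761}{22560} + 24426 = \left(\frac{1}{6} \left(- \frac{1}{135}\right) 193 + 1761\right) \frac{1}{22560} + 24426 = \left(- \frac{193}{810} + 1761\right) \frac{1}{22560} + 24426 = \frac{1426217}{810} \cdot \frac{1}{22560} + 24426 = \frac{1426217}{18273600} + 24426 = \frac{446352379817}{18273600}$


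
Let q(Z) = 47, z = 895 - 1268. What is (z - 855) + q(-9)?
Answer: -1181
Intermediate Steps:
z = -373
(z - 855) + q(-9) = (-373 - 855) + 47 = -1228 + 47 = -1181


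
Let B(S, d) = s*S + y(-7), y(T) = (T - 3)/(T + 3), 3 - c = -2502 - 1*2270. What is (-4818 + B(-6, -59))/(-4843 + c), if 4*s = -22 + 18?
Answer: 9619/136 ≈ 70.728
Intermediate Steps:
c = 4775 (c = 3 - (-2502 - 1*2270) = 3 - (-2502 - 2270) = 3 - 1*(-4772) = 3 + 4772 = 4775)
y(T) = (-3 + T)/(3 + T)
s = -1 (s = (-22 + 18)/4 = (¼)*(-4) = -1)
B(S, d) = 5/2 - S (B(S, d) = -S + (-3 - 7)/(3 - 7) = -S - 10/(-4) = -S - ¼*(-10) = -S + 5/2 = 5/2 - S)
(-4818 + B(-6, -59))/(-4843 + c) = (-4818 + (5/2 - 1*(-6)))/(-4843 + 4775) = (-4818 + (5/2 + 6))/(-68) = (-4818 + 17/2)*(-1/68) = -9619/2*(-1/68) = 9619/136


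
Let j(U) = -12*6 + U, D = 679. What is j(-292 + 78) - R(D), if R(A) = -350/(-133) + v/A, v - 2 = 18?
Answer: -3724016/12901 ≈ -288.66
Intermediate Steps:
v = 20 (v = 2 + 18 = 20)
j(U) = -72 + U
R(A) = 50/19 + 20/A (R(A) = -350/(-133) + 20/A = -350*(-1/133) + 20/A = 50/19 + 20/A)
j(-292 + 78) - R(D) = (-72 + (-292 + 78)) - (50/19 + 20/679) = (-72 - 214) - (50/19 + 20*(1/679)) = -286 - (50/19 + 20/679) = -286 - 1*34330/12901 = -286 - 34330/12901 = -3724016/12901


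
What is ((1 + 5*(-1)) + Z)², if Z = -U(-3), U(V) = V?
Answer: 1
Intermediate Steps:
Z = 3 (Z = -1*(-3) = 3)
((1 + 5*(-1)) + Z)² = ((1 + 5*(-1)) + 3)² = ((1 - 5) + 3)² = (-4 + 3)² = (-1)² = 1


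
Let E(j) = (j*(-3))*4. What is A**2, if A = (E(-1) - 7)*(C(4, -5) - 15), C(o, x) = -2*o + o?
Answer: 9025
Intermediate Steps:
C(o, x) = -o
E(j) = -12*j (E(j) = -3*j*4 = -12*j)
A = -95 (A = (-12*(-1) - 7)*(-1*4 - 15) = (12 - 7)*(-4 - 15) = 5*(-19) = -95)
A**2 = (-95)**2 = 9025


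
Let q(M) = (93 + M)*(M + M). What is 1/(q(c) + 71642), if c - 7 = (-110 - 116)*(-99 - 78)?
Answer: 1/3208953478 ≈ 3.1163e-10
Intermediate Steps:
c = 40009 (c = 7 + (-110 - 116)*(-99 - 78) = 7 - 226*(-177) = 7 + 40002 = 40009)
q(M) = 2*M*(93 + M) (q(M) = (93 + M)*(2*M) = 2*M*(93 + M))
1/(q(c) + 71642) = 1/(2*40009*(93 + 40009) + 71642) = 1/(2*40009*40102 + 71642) = 1/(3208881836 + 71642) = 1/3208953478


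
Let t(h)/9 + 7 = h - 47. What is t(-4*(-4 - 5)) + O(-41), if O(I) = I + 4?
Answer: -199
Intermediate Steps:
O(I) = 4 + I
t(h) = -486 + 9*h (t(h) = -63 + 9*(h - 47) = -63 + 9*(-47 + h) = -63 + (-423 + 9*h) = -486 + 9*h)
t(-4*(-4 - 5)) + O(-41) = (-486 + 9*(-4*(-4 - 5))) + (4 - 41) = (-486 + 9*(-4*(-9))) - 37 = (-486 + 9*36) - 37 = (-486 + 324) - 37 = -162 - 37 = -199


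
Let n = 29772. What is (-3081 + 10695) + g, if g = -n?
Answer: -22158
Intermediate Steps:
g = -29772 (g = -1*29772 = -29772)
(-3081 + 10695) + g = (-3081 + 10695) - 29772 = 7614 - 29772 = -22158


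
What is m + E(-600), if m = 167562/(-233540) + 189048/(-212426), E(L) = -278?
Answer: -3467828977613/12402492010 ≈ -279.61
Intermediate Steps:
m = -19936198833/12402492010 (m = 167562*(-1/233540) + 189048*(-1/212426) = -83781/116770 - 94524/106213 = -19936198833/12402492010 ≈ -1.6074)
m + E(-600) = -19936198833/12402492010 - 278 = -3467828977613/12402492010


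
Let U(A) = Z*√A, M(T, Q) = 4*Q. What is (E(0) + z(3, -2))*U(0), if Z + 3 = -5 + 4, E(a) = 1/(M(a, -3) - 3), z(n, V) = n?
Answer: 0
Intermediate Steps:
E(a) = -1/15 (E(a) = 1/(4*(-3) - 3) = 1/(-12 - 3) = 1/(-15) = -1/15)
Z = -4 (Z = -3 + (-5 + 4) = -3 - 1 = -4)
U(A) = -4*√A
(E(0) + z(3, -2))*U(0) = (-1/15 + 3)*(-4*√0) = 44*(-4*0)/15 = (44/15)*0 = 0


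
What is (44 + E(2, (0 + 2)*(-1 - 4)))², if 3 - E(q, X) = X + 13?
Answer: 1936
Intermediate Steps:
E(q, X) = -10 - X (E(q, X) = 3 - (X + 13) = 3 - (13 + X) = 3 + (-13 - X) = -10 - X)
(44 + E(2, (0 + 2)*(-1 - 4)))² = (44 + (-10 - (0 + 2)*(-1 - 4)))² = (44 + (-10 - 2*(-5)))² = (44 + (-10 - 1*(-10)))² = (44 + (-10 + 10))² = (44 + 0)² = 44² = 1936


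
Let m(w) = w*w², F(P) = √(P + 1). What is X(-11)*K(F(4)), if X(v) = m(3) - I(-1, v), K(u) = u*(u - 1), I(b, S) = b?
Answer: 140 - 28*√5 ≈ 77.390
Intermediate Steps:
F(P) = √(1 + P)
m(w) = w³
K(u) = u*(-1 + u)
X(v) = 28 (X(v) = 3³ - 1*(-1) = 27 + 1 = 28)
X(-11)*K(F(4)) = 28*(√(1 + 4)*(-1 + √(1 + 4))) = 28*(√5*(-1 + √5)) = 28*√5*(-1 + √5)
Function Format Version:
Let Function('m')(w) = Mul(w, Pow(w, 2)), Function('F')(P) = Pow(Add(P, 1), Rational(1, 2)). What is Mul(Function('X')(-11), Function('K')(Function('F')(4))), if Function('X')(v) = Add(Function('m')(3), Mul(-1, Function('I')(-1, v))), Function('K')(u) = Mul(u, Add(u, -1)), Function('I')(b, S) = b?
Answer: Add(140, Mul(-28, Pow(5, Rational(1, 2)))) ≈ 77.390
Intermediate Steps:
Function('F')(P) = Pow(Add(1, P), Rational(1, 2))
Function('m')(w) = Pow(w, 3)
Function('K')(u) = Mul(u, Add(-1, u))
Function('X')(v) = 28 (Function('X')(v) = Add(Pow(3, 3), Mul(-1, -1)) = Add(27, 1) = 28)
Mul(Function('X')(-11), Function('K')(Function('F')(4))) = Mul(28, Mul(Pow(Add(1, 4), Rational(1, 2)), Add(-1, Pow(Add(1, 4), Rational(1, 2))))) = Mul(28, Mul(Pow(5, Rational(1, 2)), Add(-1, Pow(5, Rational(1, 2))))) = Mul(28, Pow(5, Rational(1, 2)), Add(-1, Pow(5, Rational(1, 2))))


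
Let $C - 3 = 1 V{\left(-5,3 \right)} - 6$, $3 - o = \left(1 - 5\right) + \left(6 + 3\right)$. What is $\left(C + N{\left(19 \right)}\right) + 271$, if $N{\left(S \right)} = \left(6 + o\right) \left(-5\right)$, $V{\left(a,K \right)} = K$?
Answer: $251$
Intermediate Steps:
$o = -2$ ($o = 3 - \left(\left(1 - 5\right) + \left(6 + 3\right)\right) = 3 - \left(-4 + 9\right) = 3 - 5 = -2$)
$N{\left(S \right)} = -20$ ($N{\left(S \right)} = \left(6 - 2\right) \left(-5\right) = 4 \left(-5\right) = -20$)
$C = 0$ ($C = 3 + \left(1 \cdot 3 - 6\right) = 3 + \left(3 - 6\right) = 3 - 3 = 0$)
$\left(C + N{\left(19 \right)}\right) + 271 = \left(0 - 20\right) + 271 = -20 + 271 = 251$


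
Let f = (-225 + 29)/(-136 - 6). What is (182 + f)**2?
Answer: 169520400/5041 ≈ 33628.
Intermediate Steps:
f = 98/71 (f = -196/(-142) = -196*(-1/142) = 98/71 ≈ 1.3803)
(182 + f)**2 = (182 + 98/71)**2 = (13020/71)**2 = 169520400/5041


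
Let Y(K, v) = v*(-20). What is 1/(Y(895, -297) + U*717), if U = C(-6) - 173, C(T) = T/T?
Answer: -1/117384 ≈ -8.5190e-6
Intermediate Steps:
C(T) = 1
Y(K, v) = -20*v
U = -172 (U = 1 - 173 = -172)
1/(Y(895, -297) + U*717) = 1/(-20*(-297) - 172*717) = 1/(5940 - 123324) = 1/(-117384) = -1/117384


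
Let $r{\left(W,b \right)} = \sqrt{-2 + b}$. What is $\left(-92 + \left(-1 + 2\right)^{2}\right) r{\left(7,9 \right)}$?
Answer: $- 91 \sqrt{7} \approx -240.76$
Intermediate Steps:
$\left(-92 + \left(-1 + 2\right)^{2}\right) r{\left(7,9 \right)} = \left(-92 + \left(-1 + 2\right)^{2}\right) \sqrt{-2 + 9} = \left(-92 + 1^{2}\right) \sqrt{7} = \left(-92 + 1\right) \sqrt{7} = - 91 \sqrt{7}$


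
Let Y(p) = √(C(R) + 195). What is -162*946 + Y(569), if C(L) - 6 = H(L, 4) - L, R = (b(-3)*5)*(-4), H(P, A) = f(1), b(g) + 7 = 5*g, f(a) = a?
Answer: -153252 + I*√238 ≈ -1.5325e+5 + 15.427*I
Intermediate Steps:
b(g) = -7 + 5*g
H(P, A) = 1
R = 440 (R = ((-7 + 5*(-3))*5)*(-4) = ((-7 - 15)*5)*(-4) = -22*5*(-4) = -110*(-4) = 440)
C(L) = 7 - L (C(L) = 6 + (1 - L) = 7 - L)
Y(p) = I*√238 (Y(p) = √((7 - 1*440) + 195) = √((7 - 440) + 195) = √(-433 + 195) = √(-238) = I*√238)
-162*946 + Y(569) = -162*946 + I*√238 = -153252 + I*√238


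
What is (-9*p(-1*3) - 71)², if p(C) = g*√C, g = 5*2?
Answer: -19259 + 12780*I*√3 ≈ -19259.0 + 22136.0*I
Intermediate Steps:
g = 10
p(C) = 10*√C
(-9*p(-1*3) - 71)² = (-90*√(-1*3) - 71)² = (-90*√(-3) - 71)² = (-90*I*√3 - 71)² = (-71 - 90*I*√3)²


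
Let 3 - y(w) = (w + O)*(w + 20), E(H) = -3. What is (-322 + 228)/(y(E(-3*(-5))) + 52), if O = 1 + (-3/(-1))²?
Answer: 47/32 ≈ 1.4688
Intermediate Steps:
O = 10 (O = 1 + (-3*(-1))² = 1 + 3² = 1 + 9 = 10)
y(w) = 3 - (10 + w)*(20 + w) (y(w) = 3 - (w + 10)*(w + 20) = 3 - (10 + w)*(20 + w))
(-322 + 228)/(y(E(-3*(-5))) + 52) = (-322 + 228)/((-197 - 1*(-3)² - 30*(-3)) + 52) = -94/((-197 - 1*9 + 90) + 52) = -94/((-197 - 9 + 90) + 52) = -94/(-116 + 52) = -94/(-64) = -94*(-1/64) = 47/32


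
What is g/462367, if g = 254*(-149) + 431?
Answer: -37415/462367 ≈ -0.080921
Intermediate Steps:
g = -37415 (g = -37846 + 431 = -37415)
g/462367 = -37415/462367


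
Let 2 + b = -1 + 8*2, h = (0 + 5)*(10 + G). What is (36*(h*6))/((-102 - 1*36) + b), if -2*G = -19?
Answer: -4212/25 ≈ -168.48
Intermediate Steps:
G = 19/2 (G = -½*(-19) = 19/2 ≈ 9.5000)
h = 195/2 (h = (0 + 5)*(10 + 19/2) = 5*(39/2) = 195/2 ≈ 97.500)
b = 13 (b = -2 + (-1 + 8*2) = -2 + (-1 + 16) = -2 + 15 = 13)
(36*(h*6))/((-102 - 1*36) + b) = (36*((195/2)*6))/((-102 - 1*36) + 13) = (36*585)/((-102 - 36) + 13) = 21060/(-138 + 13) = 21060/(-125) = 21060*(-1/125) = -4212/25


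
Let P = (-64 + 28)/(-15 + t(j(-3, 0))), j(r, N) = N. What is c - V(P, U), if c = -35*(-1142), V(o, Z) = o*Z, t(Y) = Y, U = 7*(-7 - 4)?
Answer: 200774/5 ≈ 40155.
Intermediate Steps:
U = -77 (U = 7*(-11) = -77)
P = 12/5 (P = (-64 + 28)/(-15 + 0) = -36/(-15) = -36*(-1/15) = 12/5 ≈ 2.4000)
V(o, Z) = Z*o
c = 39970
c - V(P, U) = 39970 - (-77)*12/5 = 39970 - 1*(-924/5) = 39970 + 924/5 = 200774/5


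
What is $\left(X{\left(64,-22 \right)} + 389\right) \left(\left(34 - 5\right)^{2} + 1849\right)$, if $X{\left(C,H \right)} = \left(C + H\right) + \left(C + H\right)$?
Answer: $1272370$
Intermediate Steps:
$X{\left(C,H \right)} = 2 C + 2 H$
$\left(X{\left(64,-22 \right)} + 389\right) \left(\left(34 - 5\right)^{2} + 1849\right) = \left(\left(2 \cdot 64 + 2 \left(-22\right)\right) + 389\right) \left(\left(34 - 5\right)^{2} + 1849\right) = \left(\left(128 - 44\right) + 389\right) \left(29^{2} + 1849\right) = \left(84 + 389\right) \left(841 + 1849\right) = 473 \cdot 2690 = 1272370$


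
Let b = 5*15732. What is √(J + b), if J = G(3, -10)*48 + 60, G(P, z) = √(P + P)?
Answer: 4*√(4920 + 3*√6) ≈ 280.78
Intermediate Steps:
G(P, z) = √2*√P (G(P, z) = √(2*P) = √2*√P)
b = 78660
J = 60 + 48*√6 (J = (√2*√3)*48 + 60 = √6*48 + 60 = 48*√6 + 60 = 60 + 48*√6 ≈ 177.58)
√(J + b) = √((60 + 48*√6) + 78660) = √(78720 + 48*√6)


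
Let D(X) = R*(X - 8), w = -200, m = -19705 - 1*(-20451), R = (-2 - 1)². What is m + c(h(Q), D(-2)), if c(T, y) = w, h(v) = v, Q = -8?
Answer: 546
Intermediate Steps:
R = 9 (R = (-3)² = 9)
m = 746 (m = -19705 + 20451 = 746)
D(X) = -72 + 9*X (D(X) = 9*(X - 8) = 9*(-8 + X) = -72 + 9*X)
c(T, y) = -200
m + c(h(Q), D(-2)) = 746 - 200 = 546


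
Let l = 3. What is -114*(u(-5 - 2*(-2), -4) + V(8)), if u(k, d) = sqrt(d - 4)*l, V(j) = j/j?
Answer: -114 - 684*I*sqrt(2) ≈ -114.0 - 967.32*I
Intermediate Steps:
V(j) = 1
u(k, d) = 3*sqrt(-4 + d) (u(k, d) = sqrt(d - 4)*3 = sqrt(-4 + d)*3 = 3*sqrt(-4 + d))
-114*(u(-5 - 2*(-2), -4) + V(8)) = -114*(3*sqrt(-4 - 4) + 1) = -114*(3*sqrt(-8) + 1) = -114*(3*(2*I*sqrt(2)) + 1) = -114*(6*I*sqrt(2) + 1) = -114*(1 + 6*I*sqrt(2)) = -114 - 684*I*sqrt(2)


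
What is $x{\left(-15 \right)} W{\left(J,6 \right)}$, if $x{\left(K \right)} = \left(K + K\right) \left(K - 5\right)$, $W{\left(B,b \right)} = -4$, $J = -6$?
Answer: $-2400$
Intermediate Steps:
$x{\left(K \right)} = 2 K \left(-5 + K\right)$
$x{\left(-15 \right)} W{\left(J,6 \right)} = 2 \left(-15\right) \left(-5 - 15\right) \left(-4\right) = 2 \left(-15\right) \left(-20\right) \left(-4\right) = 600 \left(-4\right) = -2400$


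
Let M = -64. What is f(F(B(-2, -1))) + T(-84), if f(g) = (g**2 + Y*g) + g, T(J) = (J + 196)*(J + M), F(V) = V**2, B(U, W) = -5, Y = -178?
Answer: -20376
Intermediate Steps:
T(J) = (-64 + J)*(196 + J) (T(J) = (J + 196)*(J - 64) = (196 + J)*(-64 + J) = (-64 + J)*(196 + J))
f(g) = g**2 - 177*g (f(g) = (g**2 - 178*g) + g = g**2 - 177*g)
f(F(B(-2, -1))) + T(-84) = (-5)**2*(-177 + (-5)**2) + (-12544 + (-84)**2 + 132*(-84)) = 25*(-177 + 25) + (-12544 + 7056 - 11088) = 25*(-152) - 16576 = -3800 - 16576 = -20376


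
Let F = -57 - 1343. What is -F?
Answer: 1400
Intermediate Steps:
F = -1400
-F = -1*(-1400) = 1400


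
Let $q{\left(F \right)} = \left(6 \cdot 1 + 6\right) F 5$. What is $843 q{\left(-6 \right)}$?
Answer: $-303480$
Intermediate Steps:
$q{\left(F \right)} = 60 F$ ($q{\left(F \right)} = \left(6 + 6\right) F 5 = 12 F 5 = 60 F$)
$843 q{\left(-6 \right)} = 843 \cdot 60 \left(-6\right) = 843 \left(-360\right) = -303480$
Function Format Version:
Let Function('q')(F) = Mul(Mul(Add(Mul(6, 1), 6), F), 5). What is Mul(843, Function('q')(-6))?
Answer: -303480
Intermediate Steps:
Function('q')(F) = Mul(60, F) (Function('q')(F) = Mul(Mul(Add(6, 6), F), 5) = Mul(Mul(12, F), 5) = Mul(60, F))
Mul(843, Function('q')(-6)) = Mul(843, Mul(60, -6)) = Mul(843, -360) = -303480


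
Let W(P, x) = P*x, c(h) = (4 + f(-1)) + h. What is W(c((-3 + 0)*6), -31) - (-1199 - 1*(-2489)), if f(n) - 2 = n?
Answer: -887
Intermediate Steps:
f(n) = 2 + n
c(h) = 5 + h (c(h) = (4 + (2 - 1)) + h = (4 + 1) + h = 5 + h)
W(c((-3 + 0)*6), -31) - (-1199 - 1*(-2489)) = (5 + (-3 + 0)*6)*(-31) - (-1199 - 1*(-2489)) = (5 - 3*6)*(-31) - (-1199 + 2489) = (5 - 18)*(-31) - 1*1290 = -13*(-31) - 1290 = 403 - 1290 = -887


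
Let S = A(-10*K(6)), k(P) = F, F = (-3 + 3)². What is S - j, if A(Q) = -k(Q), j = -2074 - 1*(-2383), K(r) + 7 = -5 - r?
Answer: -309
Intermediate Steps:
K(r) = -12 - r (K(r) = -7 + (-5 - r) = -12 - r)
F = 0 (F = 0² = 0)
k(P) = 0
j = 309 (j = -2074 + 2383 = 309)
A(Q) = 0 (A(Q) = -1*0 = 0)
S = 0
S - j = 0 - 1*309 = 0 - 309 = -309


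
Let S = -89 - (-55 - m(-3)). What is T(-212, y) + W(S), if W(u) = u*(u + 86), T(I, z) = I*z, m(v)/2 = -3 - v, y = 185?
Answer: -40988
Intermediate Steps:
m(v) = -6 - 2*v (m(v) = 2*(-3 - v) = -6 - 2*v)
S = -34 (S = -89 - (-55 - (-6 - 2*(-3))) = -89 - (-55 - (-6 + 6)) = -89 - (-55 - 1*0) = -89 - (-55 + 0) = -89 - 1*(-55) = -89 + 55 = -34)
W(u) = u*(86 + u)
T(-212, y) + W(S) = -212*185 - 34*(86 - 34) = -39220 - 34*52 = -39220 - 1768 = -40988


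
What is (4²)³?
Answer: 4096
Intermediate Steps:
(4²)³ = 16³ = 4096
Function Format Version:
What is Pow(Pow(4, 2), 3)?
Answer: 4096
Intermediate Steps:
Pow(Pow(4, 2), 3) = Pow(16, 3) = 4096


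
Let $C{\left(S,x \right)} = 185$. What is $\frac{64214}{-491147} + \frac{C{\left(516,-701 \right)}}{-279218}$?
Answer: $- \frac{18020566847}{137137083046} \approx -0.13141$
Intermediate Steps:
$\frac{64214}{-491147} + \frac{C{\left(516,-701 \right)}}{-279218} = \frac{64214}{-491147} + \frac{185}{-279218} = 64214 \left(- \frac{1}{491147}\right) + 185 \left(- \frac{1}{279218}\right) = - \frac{64214}{491147} - \frac{185}{279218} = - \frac{18020566847}{137137083046}$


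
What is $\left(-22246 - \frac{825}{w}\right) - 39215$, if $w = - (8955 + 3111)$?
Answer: $- \frac{247195867}{4022} \approx -61461.0$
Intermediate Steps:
$w = -12066$ ($w = \left(-1\right) 12066 = -12066$)
$\left(-22246 - \frac{825}{w}\right) - 39215 = \left(-22246 - \frac{825}{-12066}\right) - 39215 = \left(-22246 - - \frac{275}{4022}\right) - 39215 = \left(-22246 + \frac{275}{4022}\right) - 39215 = - \frac{89473137}{4022} - 39215 = - \frac{247195867}{4022}$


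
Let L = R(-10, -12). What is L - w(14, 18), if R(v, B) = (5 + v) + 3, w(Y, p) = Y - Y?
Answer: -2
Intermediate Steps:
w(Y, p) = 0
R(v, B) = 8 + v
L = -2 (L = 8 - 10 = -2)
L - w(14, 18) = -2 - 1*0 = -2 + 0 = -2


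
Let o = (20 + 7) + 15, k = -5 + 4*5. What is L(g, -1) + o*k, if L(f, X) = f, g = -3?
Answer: 627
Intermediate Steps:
k = 15 (k = -5 + 20 = 15)
o = 42 (o = 27 + 15 = 42)
L(g, -1) + o*k = -3 + 42*15 = -3 + 630 = 627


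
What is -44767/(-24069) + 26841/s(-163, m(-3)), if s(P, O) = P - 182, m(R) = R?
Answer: -9139006/120345 ≈ -75.940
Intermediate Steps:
s(P, O) = -182 + P
-44767/(-24069) + 26841/s(-163, m(-3)) = -44767/(-24069) + 26841/(-182 - 163) = -44767*(-1/24069) + 26841/(-345) = 44767/24069 + 26841*(-1/345) = 44767/24069 - 389/5 = -9139006/120345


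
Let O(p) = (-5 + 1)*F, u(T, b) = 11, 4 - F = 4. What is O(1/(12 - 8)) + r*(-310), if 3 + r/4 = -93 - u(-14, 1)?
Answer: 132680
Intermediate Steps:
F = 0 (F = 4 - 1*4 = 4 - 4 = 0)
r = -428 (r = -12 + 4*(-93 - 1*11) = -12 + 4*(-93 - 11) = -12 + 4*(-104) = -12 - 416 = -428)
O(p) = 0 (O(p) = (-5 + 1)*0 = -4*0 = 0)
O(1/(12 - 8)) + r*(-310) = 0 - 428*(-310) = 0 + 132680 = 132680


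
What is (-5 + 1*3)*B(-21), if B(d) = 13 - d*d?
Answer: 856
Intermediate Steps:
B(d) = 13 - d²
(-5 + 1*3)*B(-21) = (-5 + 1*3)*(13 - 1*(-21)²) = (-5 + 3)*(13 - 1*441) = -2*(13 - 441) = -2*(-428) = 856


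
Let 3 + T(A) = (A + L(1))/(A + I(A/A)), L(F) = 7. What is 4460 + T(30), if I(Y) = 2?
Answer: 142661/32 ≈ 4458.2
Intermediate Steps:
T(A) = -3 + (7 + A)/(2 + A) (T(A) = -3 + (A + 7)/(A + 2) = -3 + (7 + A)/(2 + A))
4460 + T(30) = 4460 + (1 - 2*30)/(2 + 30) = 4460 + (1 - 60)/32 = 4460 + (1/32)*(-59) = 4460 - 59/32 = 142661/32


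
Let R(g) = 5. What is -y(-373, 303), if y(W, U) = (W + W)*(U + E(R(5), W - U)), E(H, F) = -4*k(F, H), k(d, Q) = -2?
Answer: 232006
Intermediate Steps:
E(H, F) = 8 (E(H, F) = -4*(-2) = 8)
y(W, U) = 2*W*(8 + U) (y(W, U) = (W + W)*(U + 8) = (2*W)*(8 + U) = 2*W*(8 + U))
-y(-373, 303) = -2*(-373)*(8 + 303) = -2*(-373)*311 = -1*(-232006) = 232006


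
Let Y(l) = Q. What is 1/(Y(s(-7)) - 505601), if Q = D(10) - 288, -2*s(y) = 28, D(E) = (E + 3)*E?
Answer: -1/505759 ≈ -1.9772e-6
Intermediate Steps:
D(E) = E*(3 + E) (D(E) = (3 + E)*E = E*(3 + E))
s(y) = -14 (s(y) = -1/2*28 = -14)
Q = -158 (Q = 10*(3 + 10) - 288 = 10*13 - 288 = 130 - 288 = -158)
Y(l) = -158
1/(Y(s(-7)) - 505601) = 1/(-158 - 505601) = 1/(-505759) = -1/505759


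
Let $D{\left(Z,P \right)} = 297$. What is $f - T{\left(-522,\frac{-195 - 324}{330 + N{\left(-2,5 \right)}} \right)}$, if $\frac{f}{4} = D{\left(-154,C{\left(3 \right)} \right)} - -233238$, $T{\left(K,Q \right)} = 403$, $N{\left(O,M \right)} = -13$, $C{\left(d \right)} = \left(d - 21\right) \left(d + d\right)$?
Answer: $933737$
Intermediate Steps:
$C{\left(d \right)} = 2 d \left(-21 + d\right)$ ($C{\left(d \right)} = \left(-21 + d\right) 2 d = 2 d \left(-21 + d\right)$)
$f = 934140$ ($f = 4 \left(297 - -233238\right) = 4 \left(297 + 233238\right) = 4 \cdot 233535 = 934140$)
$f - T{\left(-522,\frac{-195 - 324}{330 + N{\left(-2,5 \right)}} \right)} = 934140 - 403 = 933737$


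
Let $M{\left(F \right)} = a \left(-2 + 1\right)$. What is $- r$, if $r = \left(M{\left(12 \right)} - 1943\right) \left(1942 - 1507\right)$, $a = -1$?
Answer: $844770$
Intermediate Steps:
$M{\left(F \right)} = 1$ ($M{\left(F \right)} = - (-2 + 1) = \left(-1\right) \left(-1\right) = 1$)
$r = -844770$ ($r = \left(1 - 1943\right) \left(1942 - 1507\right) = \left(-1942\right) 435 = -844770$)
$- r = \left(-1\right) \left(-844770\right) = 844770$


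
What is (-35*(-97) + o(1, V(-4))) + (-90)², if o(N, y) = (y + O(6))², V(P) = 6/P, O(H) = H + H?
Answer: 46421/4 ≈ 11605.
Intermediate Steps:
O(H) = 2*H
o(N, y) = (12 + y)² (o(N, y) = (y + 2*6)² = (y + 12)² = (12 + y)²)
(-35*(-97) + o(1, V(-4))) + (-90)² = (-35*(-97) + (12 + 6/(-4))²) + (-90)² = (3395 + (12 + 6*(-¼))²) + 8100 = (3395 + (12 - 3/2)²) + 8100 = (3395 + (21/2)²) + 8100 = (3395 + 441/4) + 8100 = 14021/4 + 8100 = 46421/4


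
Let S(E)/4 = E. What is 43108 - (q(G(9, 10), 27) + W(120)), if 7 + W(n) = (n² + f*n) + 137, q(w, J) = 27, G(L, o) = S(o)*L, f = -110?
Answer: 41751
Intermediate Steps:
S(E) = 4*E
G(L, o) = 4*L*o (G(L, o) = (4*o)*L = 4*L*o)
W(n) = 130 + n² - 110*n (W(n) = -7 + ((n² - 110*n) + 137) = -7 + (137 + n² - 110*n) = 130 + n² - 110*n)
43108 - (q(G(9, 10), 27) + W(120)) = 43108 - (27 + (130 + 120² - 110*120)) = 43108 - (27 + (130 + 14400 - 13200)) = 43108 - (27 + 1330) = 43108 - 1*1357 = 43108 - 1357 = 41751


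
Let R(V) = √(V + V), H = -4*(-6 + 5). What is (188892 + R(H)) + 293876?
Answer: 482768 + 2*√2 ≈ 4.8277e+5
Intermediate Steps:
H = 4 (H = -4*(-1) = 4)
R(V) = √2*√V (R(V) = √(2*V) = √2*√V)
(188892 + R(H)) + 293876 = (188892 + √2*√4) + 293876 = (188892 + √2*2) + 293876 = (188892 + 2*√2) + 293876 = 482768 + 2*√2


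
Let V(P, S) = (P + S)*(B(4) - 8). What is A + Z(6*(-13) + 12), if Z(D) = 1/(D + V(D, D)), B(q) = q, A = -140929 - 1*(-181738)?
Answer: 18853759/462 ≈ 40809.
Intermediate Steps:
A = 40809 (A = -140929 + 181738 = 40809)
V(P, S) = -4*P - 4*S (V(P, S) = (P + S)*(4 - 8) = (P + S)*(-4) = -4*P - 4*S)
Z(D) = -1/(7*D) (Z(D) = 1/(D + (-4*D - 4*D)) = 1/(D - 8*D) = 1/(-7*D) = -1/(7*D))
A + Z(6*(-13) + 12) = 40809 - 1/(7*(6*(-13) + 12)) = 40809 - 1/(7*(-78 + 12)) = 40809 - 1/7/(-66) = 40809 - 1/7*(-1/66) = 40809 + 1/462 = 18853759/462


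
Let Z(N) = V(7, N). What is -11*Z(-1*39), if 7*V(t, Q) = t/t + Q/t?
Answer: 352/49 ≈ 7.1837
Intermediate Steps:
V(t, Q) = 1/7 + Q/(7*t) (V(t, Q) = (t/t + Q/t)/7 = (1 + Q/t)/7 = 1/7 + Q/(7*t))
Z(N) = 1/7 + N/49 (Z(N) = (1/7)*(N + 7)/7 = (1/7)*(1/7)*(7 + N) = 1/7 + N/49)
-11*Z(-1*39) = -11*(1/7 + (-1*39)/49) = -11*(1/7 + (1/49)*(-39)) = -11*(1/7 - 39/49) = -11*(-32/49) = 352/49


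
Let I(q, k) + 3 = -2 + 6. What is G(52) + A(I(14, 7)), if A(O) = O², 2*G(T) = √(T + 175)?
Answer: 1 + √227/2 ≈ 8.5333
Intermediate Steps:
I(q, k) = 1 (I(q, k) = -3 + (-2 + 6) = -3 + 4 = 1)
G(T) = √(175 + T)/2 (G(T) = √(T + 175)/2 = √(175 + T)/2)
G(52) + A(I(14, 7)) = √(175 + 52)/2 + 1² = √227/2 + 1 = 1 + √227/2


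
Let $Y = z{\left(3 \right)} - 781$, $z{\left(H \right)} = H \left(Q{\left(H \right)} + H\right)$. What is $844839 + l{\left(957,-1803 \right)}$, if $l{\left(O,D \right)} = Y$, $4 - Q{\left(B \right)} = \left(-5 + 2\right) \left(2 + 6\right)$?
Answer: $844151$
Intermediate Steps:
$Q{\left(B \right)} = 28$ ($Q{\left(B \right)} = 4 - \left(-5 + 2\right) \left(2 + 6\right) = 4 - \left(-3\right) 8 = 4 - -24 = 4 + 24 = 28$)
$z{\left(H \right)} = H \left(28 + H\right)$
$Y = -688$ ($Y = 3 \left(28 + 3\right) - 781 = 3 \cdot 31 - 781 = 93 - 781 = -688$)
$l{\left(O,D \right)} = -688$
$844839 + l{\left(957,-1803 \right)} = 844839 - 688 = 844151$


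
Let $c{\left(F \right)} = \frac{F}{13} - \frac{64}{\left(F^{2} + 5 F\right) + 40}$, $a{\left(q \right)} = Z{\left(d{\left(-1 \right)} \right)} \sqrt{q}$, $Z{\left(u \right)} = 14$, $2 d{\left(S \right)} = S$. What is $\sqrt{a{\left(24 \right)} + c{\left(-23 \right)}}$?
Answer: $\frac{\sqrt{-16634787 + 243835228 \sqrt{6}}}{2951} \approx 8.1655$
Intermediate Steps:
$d{\left(S \right)} = \frac{S}{2}$
$a{\left(q \right)} = 14 \sqrt{q}$
$c{\left(F \right)} = - \frac{64}{40 + F^{2} + 5 F} + \frac{F}{13}$ ($c{\left(F \right)} = F \frac{1}{13} - \frac{64}{40 + F^{2} + 5 F} = \frac{F}{13} - \frac{64}{40 + F^{2} + 5 F} = - \frac{64}{40 + F^{2} + 5 F} + \frac{F}{13}$)
$\sqrt{a{\left(24 \right)} + c{\left(-23 \right)}} = \sqrt{14 \sqrt{24} + \frac{-832 + \left(-23\right)^{3} + 5 \left(-23\right)^{2} + 40 \left(-23\right)}{13 \left(40 + \left(-23\right)^{2} + 5 \left(-23\right)\right)}} = \sqrt{14 \cdot 2 \sqrt{6} + \frac{-832 - 12167 + 5 \cdot 529 - 920}{13 \left(40 + 529 - 115\right)}} = \sqrt{28 \sqrt{6} + \frac{-832 - 12167 + 2645 - 920}{13 \cdot 454}} = \sqrt{28 \sqrt{6} + \frac{1}{13} \cdot \frac{1}{454} \left(-11274\right)} = \sqrt{28 \sqrt{6} - \frac{5637}{2951}} = \sqrt{- \frac{5637}{2951} + 28 \sqrt{6}}$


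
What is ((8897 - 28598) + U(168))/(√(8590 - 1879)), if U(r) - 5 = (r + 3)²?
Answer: 9545*√6711/6711 ≈ 116.52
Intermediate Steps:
U(r) = 5 + (3 + r)² (U(r) = 5 + (r + 3)² = 5 + (3 + r)²)
((8897 - 28598) + U(168))/(√(8590 - 1879)) = ((8897 - 28598) + (5 + (3 + 168)²))/(√(8590 - 1879)) = (-19701 + (5 + 171²))/(√6711) = (-19701 + (5 + 29241))*(√6711/6711) = (-19701 + 29246)*(√6711/6711) = 9545*(√6711/6711) = 9545*√6711/6711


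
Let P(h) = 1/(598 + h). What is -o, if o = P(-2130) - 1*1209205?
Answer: 1852502061/1532 ≈ 1.2092e+6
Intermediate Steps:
o = -1852502061/1532 (o = 1/(598 - 2130) - 1*1209205 = 1/(-1532) - 1209205 = -1/1532 - 1209205 = -1852502061/1532 ≈ -1.2092e+6)
-o = -1*(-1852502061/1532) = 1852502061/1532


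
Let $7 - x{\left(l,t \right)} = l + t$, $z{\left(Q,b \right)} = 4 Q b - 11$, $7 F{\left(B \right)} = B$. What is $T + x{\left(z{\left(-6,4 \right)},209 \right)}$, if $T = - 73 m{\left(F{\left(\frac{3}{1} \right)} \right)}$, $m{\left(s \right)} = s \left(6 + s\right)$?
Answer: $- \frac{14510}{49} \approx -296.12$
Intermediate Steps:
$F{\left(B \right)} = \frac{B}{7}$
$z{\left(Q,b \right)} = -11 + 4 Q b$ ($z{\left(Q,b \right)} = 4 Q b - 11 = -11 + 4 Q b$)
$x{\left(l,t \right)} = 7 - l - t$ ($x{\left(l,t \right)} = 7 - \left(l + t\right) = 7 - l - t$)
$T = - \frac{9855}{49}$ ($T = - 73 \frac{3 \cdot 1^{-1}}{7} \left(6 + \frac{3 \cdot 1^{-1}}{7}\right) = - 73 \frac{3 \cdot 1}{7} \left(6 + \frac{3 \cdot 1}{7}\right) = - 73 \cdot \frac{1}{7} \cdot 3 \left(6 + \frac{1}{7} \cdot 3\right) = - 73 \frac{3 \left(6 + \frac{3}{7}\right)}{7} = - 73 \cdot \frac{3}{7} \cdot \frac{45}{7} = \left(-73\right) \frac{135}{49} = - \frac{9855}{49} \approx -201.12$)
$T + x{\left(z{\left(-6,4 \right)},209 \right)} = - \frac{9855}{49} - \left(191 + 4 \left(-6\right) 4\right) = - \frac{9855}{49} - 95 = - \frac{14510}{49}$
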